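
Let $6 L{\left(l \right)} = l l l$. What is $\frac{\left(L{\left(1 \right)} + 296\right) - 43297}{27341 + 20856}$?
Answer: $- \frac{258005}{289182} \approx -0.89219$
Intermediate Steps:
$L{\left(l \right)} = \frac{l^{3}}{6}$ ($L{\left(l \right)} = \frac{l l l}{6} = \frac{l^{2} l}{6} = \frac{l^{3}}{6}$)
$\frac{\left(L{\left(1 \right)} + 296\right) - 43297}{27341 + 20856} = \frac{\left(\frac{1^{3}}{6} + 296\right) - 43297}{27341 + 20856} = \frac{\left(\frac{1}{6} \cdot 1 + 296\right) - 43297}{48197} = \left(\left(\frac{1}{6} + 296\right) - 43297\right) \frac{1}{48197} = \left(\frac{1777}{6} - 43297\right) \frac{1}{48197} = \left(- \frac{258005}{6}\right) \frac{1}{48197} = - \frac{258005}{289182}$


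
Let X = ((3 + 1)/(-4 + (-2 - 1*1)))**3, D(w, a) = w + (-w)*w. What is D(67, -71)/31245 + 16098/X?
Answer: -28753852073/333280 ≈ -86275.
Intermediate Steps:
D(w, a) = w - w**2
X = -64/343 (X = (4/(-4 + (-2 - 1)))**3 = (4/(-4 - 3))**3 = (4/(-7))**3 = (4*(-1/7))**3 = (-4/7)**3 = -64/343 ≈ -0.18659)
D(67, -71)/31245 + 16098/X = (67*(1 - 1*67))/31245 + 16098/(-64/343) = (67*(1 - 67))*(1/31245) + 16098*(-343/64) = (67*(-66))*(1/31245) - 2760807/32 = -4422*1/31245 - 2760807/32 = -1474/10415 - 2760807/32 = -28753852073/333280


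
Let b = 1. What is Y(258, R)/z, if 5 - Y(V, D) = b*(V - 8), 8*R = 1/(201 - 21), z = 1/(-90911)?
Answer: 22273195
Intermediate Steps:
z = -1/90911 ≈ -1.1000e-5
R = 1/1440 (R = 1/(8*(201 - 21)) = (⅛)/180 = (⅛)*(1/180) = 1/1440 ≈ 0.00069444)
Y(V, D) = 13 - V (Y(V, D) = 5 - (V - 8) = 5 - (-8 + V) = 5 + (8 - V) = 13 - V)
Y(258, R)/z = (13 - 1*258)/(-1/90911) = (13 - 258)*(-90911) = -245*(-90911) = 22273195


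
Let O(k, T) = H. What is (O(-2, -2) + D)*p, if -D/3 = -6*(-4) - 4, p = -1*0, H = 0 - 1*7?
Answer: 0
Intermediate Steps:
H = -7 (H = 0 - 7 = -7)
p = 0
O(k, T) = -7
D = -60 (D = -3*(-6*(-4) - 4) = -3*(24 - 4) = -3*20 = -60)
(O(-2, -2) + D)*p = (-7 - 60)*0 = -67*0 = 0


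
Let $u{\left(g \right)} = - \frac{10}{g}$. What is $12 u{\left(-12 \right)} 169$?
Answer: $1690$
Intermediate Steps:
$12 u{\left(-12 \right)} 169 = 12 \left(- \frac{10}{-12}\right) 169 = 12 \left(\left(-10\right) \left(- \frac{1}{12}\right)\right) 169 = 12 \cdot \frac{5}{6} \cdot 169 = 10 \cdot 169 = 1690$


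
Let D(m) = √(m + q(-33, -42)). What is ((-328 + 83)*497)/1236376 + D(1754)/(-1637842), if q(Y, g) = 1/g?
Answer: -121765/1236376 - √3094014/68789364 ≈ -0.098511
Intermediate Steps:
D(m) = √(-1/42 + m) (D(m) = √(m + 1/(-42)) = √(m - 1/42) = √(-1/42 + m))
((-328 + 83)*497)/1236376 + D(1754)/(-1637842) = ((-328 + 83)*497)/1236376 + (√(-42 + 1764*1754)/42)/(-1637842) = -245*497*(1/1236376) + (√(-42 + 3094056)/42)*(-1/1637842) = -121765*1/1236376 + (√3094014/42)*(-1/1637842) = -121765/1236376 - √3094014/68789364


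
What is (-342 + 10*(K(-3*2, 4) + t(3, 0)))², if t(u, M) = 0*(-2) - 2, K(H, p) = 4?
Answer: 103684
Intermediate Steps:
t(u, M) = -2 (t(u, M) = 0 - 2 = -2)
(-342 + 10*(K(-3*2, 4) + t(3, 0)))² = (-342 + 10*(4 - 2))² = (-342 + 10*2)² = (-342 + 20)² = (-322)² = 103684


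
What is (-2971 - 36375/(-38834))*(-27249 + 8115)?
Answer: 1103452412913/19417 ≈ 5.6829e+7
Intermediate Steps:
(-2971 - 36375/(-38834))*(-27249 + 8115) = (-2971 - 36375*(-1/38834))*(-19134) = (-2971 + 36375/38834)*(-19134) = -115339439/38834*(-19134) = 1103452412913/19417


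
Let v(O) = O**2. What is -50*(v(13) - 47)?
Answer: -6100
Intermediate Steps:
-50*(v(13) - 47) = -50*(13**2 - 47) = -50*(169 - 47) = -50*122 = -6100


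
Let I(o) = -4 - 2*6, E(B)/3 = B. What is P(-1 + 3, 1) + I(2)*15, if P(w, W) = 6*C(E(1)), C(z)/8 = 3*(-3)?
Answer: -672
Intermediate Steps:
E(B) = 3*B
I(o) = -16 (I(o) = -4 - 12 = -16)
C(z) = -72 (C(z) = 8*(3*(-3)) = 8*(-9) = -72)
P(w, W) = -432 (P(w, W) = 6*(-72) = -432)
P(-1 + 3, 1) + I(2)*15 = -432 - 16*15 = -432 - 240 = -672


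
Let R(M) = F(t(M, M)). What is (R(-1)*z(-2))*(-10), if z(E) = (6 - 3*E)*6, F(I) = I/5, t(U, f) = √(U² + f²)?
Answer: -144*√2 ≈ -203.65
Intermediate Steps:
F(I) = I/5 (F(I) = I*(⅕) = I/5)
R(M) = √2*√(M²)/5 (R(M) = √(M² + M²)/5 = √(2*M²)/5 = (√2*√(M²))/5 = √2*√(M²)/5)
z(E) = 36 - 18*E
(R(-1)*z(-2))*(-10) = ((√2*√((-1)²)/5)*(36 - 18*(-2)))*(-10) = ((√2*√1/5)*(36 + 36))*(-10) = (((⅕)*√2*1)*72)*(-10) = ((√2/5)*72)*(-10) = (72*√2/5)*(-10) = -144*√2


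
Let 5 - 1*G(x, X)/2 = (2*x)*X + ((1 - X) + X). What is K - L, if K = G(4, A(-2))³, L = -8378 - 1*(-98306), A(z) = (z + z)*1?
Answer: 283320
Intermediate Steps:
A(z) = 2*z (A(z) = (2*z)*1 = 2*z)
G(x, X) = 8 - 4*X*x (G(x, X) = 10 - 2*((2*x)*X + ((1 - X) + X)) = 10 - 2*(2*X*x + 1) = 10 - 2*(1 + 2*X*x) = 10 + (-2 - 4*X*x) = 8 - 4*X*x)
L = 89928 (L = -8378 + 98306 = 89928)
K = 373248 (K = (8 - 4*2*(-2)*4)³ = (8 - 4*(-4)*4)³ = (8 + 64)³ = 72³ = 373248)
K - L = 373248 - 1*89928 = 373248 - 89928 = 283320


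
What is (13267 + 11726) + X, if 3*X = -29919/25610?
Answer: 640060757/25610 ≈ 24993.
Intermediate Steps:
X = -9973/25610 (X = (-29919/25610)/3 = (-29919*1/25610)/3 = (⅓)*(-29919/25610) = -9973/25610 ≈ -0.38942)
(13267 + 11726) + X = (13267 + 11726) - 9973/25610 = 24993 - 9973/25610 = 640060757/25610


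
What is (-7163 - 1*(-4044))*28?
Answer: -87332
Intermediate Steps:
(-7163 - 1*(-4044))*28 = (-7163 + 4044)*28 = -3119*28 = -87332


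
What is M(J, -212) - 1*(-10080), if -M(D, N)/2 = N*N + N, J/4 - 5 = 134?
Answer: -79384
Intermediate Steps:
J = 556 (J = 20 + 4*134 = 20 + 536 = 556)
M(D, N) = -2*N - 2*N² (M(D, N) = -2*(N*N + N) = -2*(N² + N) = -2*(N + N²) = -2*N - 2*N²)
M(J, -212) - 1*(-10080) = -2*(-212)*(1 - 212) - 1*(-10080) = -2*(-212)*(-211) + 10080 = -89464 + 10080 = -79384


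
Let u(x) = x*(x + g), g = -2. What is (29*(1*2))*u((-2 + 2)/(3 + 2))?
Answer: 0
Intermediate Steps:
u(x) = x*(-2 + x) (u(x) = x*(x - 2) = x*(-2 + x))
(29*(1*2))*u((-2 + 2)/(3 + 2)) = (29*(1*2))*(((-2 + 2)/(3 + 2))*(-2 + (-2 + 2)/(3 + 2))) = (29*2)*((0/5)*(-2 + 0/5)) = 58*((0*(⅕))*(-2 + 0*(⅕))) = 58*(0*(-2 + 0)) = 58*(0*(-2)) = 58*0 = 0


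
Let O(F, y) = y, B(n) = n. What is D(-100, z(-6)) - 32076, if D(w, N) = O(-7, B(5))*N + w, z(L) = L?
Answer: -32206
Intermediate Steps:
D(w, N) = w + 5*N (D(w, N) = 5*N + w = w + 5*N)
D(-100, z(-6)) - 32076 = (-100 + 5*(-6)) - 32076 = (-100 - 30) - 32076 = -130 - 32076 = -32206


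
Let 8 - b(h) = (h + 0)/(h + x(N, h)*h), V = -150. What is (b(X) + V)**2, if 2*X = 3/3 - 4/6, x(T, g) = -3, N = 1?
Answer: 80089/4 ≈ 20022.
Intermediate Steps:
X = 1/6 (X = (3/3 - 4/6)/2 = (3*(1/3) - 4*1/6)/2 = (1 - 2/3)/2 = (1/2)*(1/3) = 1/6 ≈ 0.16667)
b(h) = 17/2 (b(h) = 8 - (h + 0)/(h - 3*h) = 8 - h/((-2*h)) = 8 - h*(-1/(2*h)) = 8 - 1*(-1/2) = 8 + 1/2 = 17/2)
(b(X) + V)**2 = (17/2 - 150)**2 = (-283/2)**2 = 80089/4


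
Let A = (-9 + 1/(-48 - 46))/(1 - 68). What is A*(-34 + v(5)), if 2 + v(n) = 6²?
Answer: 0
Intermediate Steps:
v(n) = 34 (v(n) = -2 + 6² = -2 + 36 = 34)
A = 847/6298 (A = (-9 + 1/(-94))/(-67) = (-9 - 1/94)*(-1/67) = -847/94*(-1/67) = 847/6298 ≈ 0.13449)
A*(-34 + v(5)) = 847*(-34 + 34)/6298 = (847/6298)*0 = 0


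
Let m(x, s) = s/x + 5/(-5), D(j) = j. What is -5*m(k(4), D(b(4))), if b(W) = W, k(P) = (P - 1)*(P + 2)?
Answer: 35/9 ≈ 3.8889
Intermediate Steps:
k(P) = (-1 + P)*(2 + P)
m(x, s) = -1 + s/x (m(x, s) = s/x + 5*(-1/5) = s/x - 1 = -1 + s/x)
-5*m(k(4), D(b(4))) = -5*(4 - (-2 + 4 + 4**2))/(-2 + 4 + 4**2) = -5*(4 - (-2 + 4 + 16))/(-2 + 4 + 16) = -5*(4 - 1*18)/18 = -5*(4 - 18)/18 = -5*(-14)/18 = -5*(-7/9) = 35/9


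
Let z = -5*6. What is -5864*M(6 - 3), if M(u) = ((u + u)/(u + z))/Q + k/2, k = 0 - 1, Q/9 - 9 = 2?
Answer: 2624140/891 ≈ 2945.2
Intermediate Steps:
Q = 99 (Q = 81 + 9*2 = 81 + 18 = 99)
k = -1
z = -30
M(u) = -1/2 + 2*u/(99*(-30 + u)) (M(u) = ((u + u)/(u - 30))/99 - 1/2 = ((2*u)/(-30 + u))*(1/99) - 1*1/2 = (2*u/(-30 + u))*(1/99) - 1/2 = 2*u/(99*(-30 + u)) - 1/2 = -1/2 + 2*u/(99*(-30 + u)))
-5864*M(6 - 3) = -14660*(594 - 19*(6 - 3))/(99*(-30 + (6 - 3))) = -14660*(594 - 19*3)/(99*(-30 + 3)) = -14660*(594 - 57)/(99*(-27)) = -14660*(-1)*537/(99*27) = -5864*(-895/1782) = 2624140/891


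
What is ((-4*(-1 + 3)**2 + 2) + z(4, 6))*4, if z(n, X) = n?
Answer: -40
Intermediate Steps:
((-4*(-1 + 3)**2 + 2) + z(4, 6))*4 = ((-4*(-1 + 3)**2 + 2) + 4)*4 = ((-4*2**2 + 2) + 4)*4 = ((-4*4 + 2) + 4)*4 = ((-16 + 2) + 4)*4 = (-14 + 4)*4 = -10*4 = -40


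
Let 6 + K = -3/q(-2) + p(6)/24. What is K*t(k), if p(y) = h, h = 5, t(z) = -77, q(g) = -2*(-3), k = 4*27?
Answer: 11627/24 ≈ 484.46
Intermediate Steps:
k = 108
q(g) = 6
p(y) = 5
K = -151/24 (K = -6 + (-3/6 + 5/24) = -6 + (-3*1/6 + 5*(1/24)) = -6 + (-1/2 + 5/24) = -6 - 7/24 = -151/24 ≈ -6.2917)
K*t(k) = -151/24*(-77) = 11627/24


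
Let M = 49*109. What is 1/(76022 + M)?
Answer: 1/81363 ≈ 1.2291e-5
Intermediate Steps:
M = 5341
1/(76022 + M) = 1/(76022 + 5341) = 1/81363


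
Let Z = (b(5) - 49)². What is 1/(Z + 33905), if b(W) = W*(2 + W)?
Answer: 1/34101 ≈ 2.9325e-5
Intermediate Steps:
Z = 196 (Z = (5*(2 + 5) - 49)² = (5*7 - 49)² = (35 - 49)² = (-14)² = 196)
1/(Z + 33905) = 1/(196 + 33905) = 1/34101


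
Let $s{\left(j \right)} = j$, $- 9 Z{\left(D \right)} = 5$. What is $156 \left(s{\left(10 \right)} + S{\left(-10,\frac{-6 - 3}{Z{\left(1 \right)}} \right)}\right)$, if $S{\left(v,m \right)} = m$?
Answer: $\frac{20436}{5} \approx 4087.2$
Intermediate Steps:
$Z{\left(D \right)} = - \frac{5}{9}$ ($Z{\left(D \right)} = \left(- \frac{1}{9}\right) 5 = - \frac{5}{9}$)
$156 \left(s{\left(10 \right)} + S{\left(-10,\frac{-6 - 3}{Z{\left(1 \right)}} \right)}\right) = 156 \left(10 + \frac{-6 - 3}{- \frac{5}{9}}\right) = 156 \left(10 - - \frac{81}{5}\right) = 156 \left(10 + \frac{81}{5}\right) = 156 \cdot \frac{131}{5} = \frac{20436}{5}$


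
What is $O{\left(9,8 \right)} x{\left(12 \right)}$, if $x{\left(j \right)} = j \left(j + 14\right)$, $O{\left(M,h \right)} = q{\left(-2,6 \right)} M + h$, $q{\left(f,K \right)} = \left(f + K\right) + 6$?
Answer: $30576$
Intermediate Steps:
$q{\left(f,K \right)} = 6 + K + f$ ($q{\left(f,K \right)} = \left(K + f\right) + 6 = 6 + K + f$)
$O{\left(M,h \right)} = h + 10 M$ ($O{\left(M,h \right)} = \left(6 + 6 - 2\right) M + h = 10 M + h = h + 10 M$)
$x{\left(j \right)} = j \left(14 + j\right)$
$O{\left(9,8 \right)} x{\left(12 \right)} = \left(8 + 10 \cdot 9\right) 12 \left(14 + 12\right) = \left(8 + 90\right) 12 \cdot 26 = 98 \cdot 312 = 30576$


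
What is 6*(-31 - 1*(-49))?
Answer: 108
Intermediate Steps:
6*(-31 - 1*(-49)) = 6*(-31 + 49) = 6*18 = 108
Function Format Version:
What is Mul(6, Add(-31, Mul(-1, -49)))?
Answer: 108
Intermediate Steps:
Mul(6, Add(-31, Mul(-1, -49))) = Mul(6, Add(-31, 49)) = Mul(6, 18) = 108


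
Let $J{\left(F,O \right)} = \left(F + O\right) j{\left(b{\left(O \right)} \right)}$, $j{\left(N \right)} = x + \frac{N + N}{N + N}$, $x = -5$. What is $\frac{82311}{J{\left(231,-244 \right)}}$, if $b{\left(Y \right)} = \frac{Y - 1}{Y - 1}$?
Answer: $\frac{82311}{52} \approx 1582.9$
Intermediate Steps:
$b{\left(Y \right)} = 1$ ($b{\left(Y \right)} = \frac{-1 + Y}{-1 + Y} = 1$)
$j{\left(N \right)} = -4$ ($j{\left(N \right)} = -5 + \frac{N + N}{N + N} = -5 + \frac{2 N}{2 N} = -5 + 2 N \frac{1}{2 N} = -5 + 1 = -4$)
$J{\left(F,O \right)} = - 4 F - 4 O$ ($J{\left(F,O \right)} = \left(F + O\right) \left(-4\right) = - 4 F - 4 O$)
$\frac{82311}{J{\left(231,-244 \right)}} = \frac{82311}{\left(-4\right) 231 - -976} = \frac{82311}{-924 + 976} = \frac{82311}{52}$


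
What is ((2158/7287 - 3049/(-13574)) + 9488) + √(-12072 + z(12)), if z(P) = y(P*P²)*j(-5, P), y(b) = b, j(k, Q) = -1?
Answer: 938545056899/98913738 + 10*I*√138 ≈ 9488.5 + 117.47*I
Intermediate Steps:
z(P) = -P³ (z(P) = (P*P²)*(-1) = P³*(-1) = -P³)
((2158/7287 - 3049/(-13574)) + 9488) + √(-12072 + z(12)) = ((2158/7287 - 3049/(-13574)) + 9488) + √(-12072 - 1*12³) = ((2158*(1/7287) - 3049*(-1/13574)) + 9488) + √(-12072 - 1*1728) = ((2158/7287 + 3049/13574) + 9488) + √(-12072 - 1728) = (51510755/98913738 + 9488) + √(-13800) = 938545056899/98913738 + 10*I*√138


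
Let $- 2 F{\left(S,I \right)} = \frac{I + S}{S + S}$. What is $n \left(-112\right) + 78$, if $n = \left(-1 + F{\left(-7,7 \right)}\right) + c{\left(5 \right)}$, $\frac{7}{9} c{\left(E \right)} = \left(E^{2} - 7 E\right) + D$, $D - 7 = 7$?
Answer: $-386$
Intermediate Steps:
$D = 14$ ($D = 7 + 7 = 14$)
$F{\left(S,I \right)} = - \frac{I + S}{4 S}$ ($F{\left(S,I \right)} = - \frac{\left(I + S\right) \frac{1}{S + S}}{2} = - \frac{\left(I + S\right) \frac{1}{2 S}}{2} = - \frac{\frac{1}{2} \frac{1}{S} \left(I + S\right)}{2} = - \frac{I + S}{4 S}$)
$c{\left(E \right)} = 18 - 9 E + \frac{9 E^{2}}{7}$ ($c{\left(E \right)} = \frac{9 \left(\left(E^{2} - 7 E\right) + 14\right)}{7} = \frac{9 \left(14 + E^{2} - 7 E\right)}{7} = 18 - 9 E + \frac{9 E^{2}}{7}$)
$n = \frac{29}{7}$ ($n = \left(-1 + \frac{\left(-1\right) 7 - -7}{4 \left(-7\right)}\right) + \left(18 - 45 + \frac{9 \cdot 5^{2}}{7}\right) = \left(-1 + \frac{1}{4} \left(- \frac{1}{7}\right) \left(-7 + 7\right)\right) + \left(18 - 45 + \frac{9}{7} \cdot 25\right) = \left(-1 + \frac{1}{4} \left(- \frac{1}{7}\right) 0\right) + \left(18 - 45 + \frac{225}{7}\right) = \left(-1 + 0\right) + \frac{36}{7} = -1 + \frac{36}{7} = \frac{29}{7} \approx 4.1429$)
$n \left(-112\right) + 78 = \frac{29}{7} \left(-112\right) + 78 = -464 + 78 = -386$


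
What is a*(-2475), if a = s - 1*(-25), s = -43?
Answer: 44550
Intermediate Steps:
a = -18 (a = -43 - 1*(-25) = -43 + 25 = -18)
a*(-2475) = -18*(-2475) = 44550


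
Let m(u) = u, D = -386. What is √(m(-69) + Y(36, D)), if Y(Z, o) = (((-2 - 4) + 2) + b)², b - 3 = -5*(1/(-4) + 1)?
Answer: I*√743/4 ≈ 6.8145*I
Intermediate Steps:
b = -¾ (b = 3 - 5*(1/(-4) + 1) = 3 - 5*(-¼ + 1) = 3 - 5*¾ = 3 - 15/4 = -¾ ≈ -0.75000)
Y(Z, o) = 361/16 (Y(Z, o) = (((-2 - 4) + 2) - ¾)² = ((-6 + 2) - ¾)² = (-4 - ¾)² = (-19/4)² = 361/16)
√(m(-69) + Y(36, D)) = √(-69 + 361/16) = √(-743/16) = I*√743/4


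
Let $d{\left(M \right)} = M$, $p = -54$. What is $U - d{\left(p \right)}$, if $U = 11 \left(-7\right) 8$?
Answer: $-562$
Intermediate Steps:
$U = -616$ ($U = \left(-77\right) 8 = -616$)
$U - d{\left(p \right)} = -616 - -54 = -616 + 54 = -562$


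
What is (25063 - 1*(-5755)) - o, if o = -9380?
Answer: 40198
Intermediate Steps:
(25063 - 1*(-5755)) - o = (25063 - 1*(-5755)) - 1*(-9380) = (25063 + 5755) + 9380 = 30818 + 9380 = 40198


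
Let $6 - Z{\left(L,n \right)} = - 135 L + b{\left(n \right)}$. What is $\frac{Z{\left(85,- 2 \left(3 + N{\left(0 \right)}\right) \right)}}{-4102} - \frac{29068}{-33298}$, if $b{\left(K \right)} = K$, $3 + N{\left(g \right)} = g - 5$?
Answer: $- \frac{131362211}{68294198} \approx -1.9235$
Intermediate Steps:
$N{\left(g \right)} = -8 + g$ ($N{\left(g \right)} = -3 + \left(g - 5\right) = -3 + \left(-5 + g\right) = -8 + g$)
$Z{\left(L,n \right)} = 6 - n + 135 L$ ($Z{\left(L,n \right)} = 6 - \left(- 135 L + n\right) = 6 - \left(n - 135 L\right) = 6 + \left(- n + 135 L\right) = 6 - n + 135 L$)
$\frac{Z{\left(85,- 2 \left(3 + N{\left(0 \right)}\right) \right)}}{-4102} - \frac{29068}{-33298} = \frac{6 - - 2 \left(3 + \left(-8 + 0\right)\right) + 135 \cdot 85}{-4102} - \frac{29068}{-33298} = \left(6 - - 2 \left(3 - 8\right) + 11475\right) \left(- \frac{1}{4102}\right) - - \frac{14534}{16649} = \left(6 - \left(-2\right) \left(-5\right) + 11475\right) \left(- \frac{1}{4102}\right) + \frac{14534}{16649} = \left(6 - 10 + 11475\right) \left(- \frac{1}{4102}\right) + \frac{14534}{16649} = 11471 \left(- \frac{1}{4102}\right) + \frac{14534}{16649} = - \frac{11471}{4102} + \frac{14534}{16649} = - \frac{131362211}{68294198}$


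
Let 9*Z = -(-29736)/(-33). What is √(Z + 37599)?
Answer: √40836279/33 ≈ 193.65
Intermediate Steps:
Z = -3304/33 (Z = (-(-29736)/(-33))/9 = (-(-29736)*(-1)/33)/9 = (-252*118/33)/9 = (⅑)*(-9912/11) = -3304/33 ≈ -100.12)
√(Z + 37599) = √(-3304/33 + 37599) = √(1237463/33) = √40836279/33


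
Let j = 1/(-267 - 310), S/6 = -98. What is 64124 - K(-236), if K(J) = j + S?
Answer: 37338825/577 ≈ 64712.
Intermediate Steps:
S = -588 (S = 6*(-98) = -588)
j = -1/577 (j = 1/(-577) = -1/577 ≈ -0.0017331)
K(J) = -339277/577 (K(J) = -1/577 - 588 = -339277/577)
64124 - K(-236) = 64124 - 1*(-339277/577) = 64124 + 339277/577 = 37338825/577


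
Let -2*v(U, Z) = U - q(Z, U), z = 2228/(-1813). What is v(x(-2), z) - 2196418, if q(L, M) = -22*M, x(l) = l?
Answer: -2196395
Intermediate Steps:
z = -2228/1813 (z = 2228*(-1/1813) = -2228/1813 ≈ -1.2289)
v(U, Z) = -23*U/2 (v(U, Z) = -(U - (-22)*U)/2 = -(U + 22*U)/2 = -23*U/2)
v(x(-2), z) - 2196418 = -23/2*(-2) - 2196418 = 23 - 2196418 = -2196395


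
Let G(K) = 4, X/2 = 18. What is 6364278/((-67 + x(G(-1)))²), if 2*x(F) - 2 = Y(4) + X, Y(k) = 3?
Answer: 2828568/961 ≈ 2943.4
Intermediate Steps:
X = 36 (X = 2*18 = 36)
x(F) = 41/2 (x(F) = 1 + (3 + 36)/2 = 1 + (½)*39 = 1 + 39/2 = 41/2)
6364278/((-67 + x(G(-1)))²) = 6364278/((-67 + 41/2)²) = 6364278/((-93/2)²) = 6364278/(8649/4) = 6364278*(4/8649) = 2828568/961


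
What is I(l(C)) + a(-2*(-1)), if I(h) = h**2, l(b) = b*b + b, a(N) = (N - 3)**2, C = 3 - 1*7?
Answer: 145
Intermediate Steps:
C = -4 (C = 3 - 7 = -4)
a(N) = (-3 + N)**2
l(b) = b + b**2 (l(b) = b**2 + b = b + b**2)
I(l(C)) + a(-2*(-1)) = (-4*(1 - 4))**2 + (-3 - 2*(-1))**2 = (-4*(-3))**2 + (-3 + 2)**2 = 12**2 + (-1)**2 = 144 + 1 = 145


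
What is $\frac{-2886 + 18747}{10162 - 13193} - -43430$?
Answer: $\frac{131620469}{3031} \approx 43425.0$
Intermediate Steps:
$\frac{-2886 + 18747}{10162 - 13193} - -43430 = \frac{15861}{-3031} + 43430 = 15861 \left(- \frac{1}{3031}\right) + 43430 = - \frac{15861}{3031} + 43430 = \frac{131620469}{3031}$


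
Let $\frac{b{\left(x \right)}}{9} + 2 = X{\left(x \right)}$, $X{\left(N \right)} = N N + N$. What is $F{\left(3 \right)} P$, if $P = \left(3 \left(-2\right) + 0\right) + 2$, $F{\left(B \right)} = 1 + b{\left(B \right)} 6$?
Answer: $-2164$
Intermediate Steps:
$X{\left(N \right)} = N + N^{2}$ ($X{\left(N \right)} = N^{2} + N = N + N^{2}$)
$b{\left(x \right)} = -18 + 9 x \left(1 + x\right)$
$F{\left(B \right)} = -107 + 54 B \left(1 + B\right)$ ($F{\left(B \right)} = 1 + \left(-18 + 9 B \left(1 + B\right)\right) 6 = 1 + \left(-108 + 54 B \left(1 + B\right)\right) = -107 + 54 B \left(1 + B\right)$)
$P = -4$ ($P = \left(-6 + 0\right) + 2 = -6 + 2 = -4$)
$F{\left(3 \right)} P = \left(-107 + 54 \cdot 3 \left(1 + 3\right)\right) \left(-4\right) = \left(-107 + 54 \cdot 3 \cdot 4\right) \left(-4\right) = \left(-107 + 648\right) \left(-4\right) = 541 \left(-4\right) = -2164$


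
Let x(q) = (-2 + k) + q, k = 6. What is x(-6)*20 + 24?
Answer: -16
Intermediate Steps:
x(q) = 4 + q (x(q) = (-2 + 6) + q = 4 + q)
x(-6)*20 + 24 = (4 - 6)*20 + 24 = -2*20 + 24 = -40 + 24 = -16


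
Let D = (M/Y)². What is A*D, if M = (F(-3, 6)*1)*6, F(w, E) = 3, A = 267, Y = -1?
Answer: 86508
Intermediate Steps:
M = 18 (M = (3*1)*6 = 3*6 = 18)
D = 324 (D = (18/(-1))² = (18*(-1))² = (-18)² = 324)
A*D = 267*324 = 86508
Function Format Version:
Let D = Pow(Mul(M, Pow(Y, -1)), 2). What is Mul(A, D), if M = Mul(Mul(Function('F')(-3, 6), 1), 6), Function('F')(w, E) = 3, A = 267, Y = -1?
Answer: 86508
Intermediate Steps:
M = 18 (M = Mul(Mul(3, 1), 6) = Mul(3, 6) = 18)
D = 324 (D = Pow(Mul(18, Pow(-1, -1)), 2) = Pow(Mul(18, -1), 2) = Pow(-18, 2) = 324)
Mul(A, D) = Mul(267, 324) = 86508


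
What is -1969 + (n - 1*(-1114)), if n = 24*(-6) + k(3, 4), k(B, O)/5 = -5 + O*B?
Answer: -964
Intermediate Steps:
k(B, O) = -25 + 5*B*O (k(B, O) = 5*(-5 + O*B) = 5*(-5 + B*O) = -25 + 5*B*O)
n = -109 (n = 24*(-6) + (-25 + 5*3*4) = -144 + (-25 + 60) = -144 + 35 = -109)
-1969 + (n - 1*(-1114)) = -1969 + (-109 - 1*(-1114)) = -1969 + (-109 + 1114) = -1969 + 1005 = -964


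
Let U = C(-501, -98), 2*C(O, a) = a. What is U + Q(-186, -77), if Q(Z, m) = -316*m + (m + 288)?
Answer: 24494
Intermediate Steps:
C(O, a) = a/2
Q(Z, m) = 288 - 315*m (Q(Z, m) = -316*m + (288 + m) = 288 - 315*m)
U = -49 (U = (½)*(-98) = -49)
U + Q(-186, -77) = -49 + (288 - 315*(-77)) = -49 + (288 + 24255) = -49 + 24543 = 24494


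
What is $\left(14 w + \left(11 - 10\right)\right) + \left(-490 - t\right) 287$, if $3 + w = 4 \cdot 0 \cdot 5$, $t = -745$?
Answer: $73144$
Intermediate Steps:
$w = -3$ ($w = -3 + 4 \cdot 0 \cdot 5 = -3 + 0 \cdot 5 = -3 + 0 = -3$)
$\left(14 w + \left(11 - 10\right)\right) + \left(-490 - t\right) 287 = \left(14 \left(-3\right) + \left(11 - 10\right)\right) + \left(-490 - -745\right) 287 = \left(-42 + 1\right) + \left(-490 + 745\right) 287 = -41 + 255 \cdot 287 = -41 + 73185 = 73144$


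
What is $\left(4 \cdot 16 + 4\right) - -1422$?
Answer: $1490$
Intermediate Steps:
$\left(4 \cdot 16 + 4\right) - -1422 = \left(64 + 4\right) + \left(-681 + 2103\right) = 68 + 1422 = 1490$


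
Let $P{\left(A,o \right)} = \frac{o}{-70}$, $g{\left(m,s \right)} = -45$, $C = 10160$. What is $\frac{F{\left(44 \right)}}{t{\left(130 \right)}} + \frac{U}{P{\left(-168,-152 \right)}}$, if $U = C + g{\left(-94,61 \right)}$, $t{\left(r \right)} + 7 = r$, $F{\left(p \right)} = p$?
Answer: $\frac{43548419}{9348} \approx 4658.6$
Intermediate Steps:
$P{\left(A,o \right)} = - \frac{o}{70}$ ($P{\left(A,o \right)} = o \left(- \frac{1}{70}\right) = - \frac{o}{70}$)
$t{\left(r \right)} = -7 + r$
$U = 10115$ ($U = 10160 - 45 = 10115$)
$\frac{F{\left(44 \right)}}{t{\left(130 \right)}} + \frac{U}{P{\left(-168,-152 \right)}} = \frac{44}{-7 + 130} + \frac{10115}{\left(- \frac{1}{70}\right) \left(-152\right)} = \frac{44}{123} + \frac{10115}{\frac{76}{35}} = 44 \cdot \frac{1}{123} + 10115 \cdot \frac{35}{76} = \frac{44}{123} + \frac{354025}{76} = \frac{43548419}{9348}$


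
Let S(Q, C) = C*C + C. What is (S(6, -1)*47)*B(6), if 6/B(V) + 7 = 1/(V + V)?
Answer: 0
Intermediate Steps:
B(V) = 6/(-7 + 1/(2*V)) (B(V) = 6/(-7 + 1/(V + V)) = 6/(-7 + 1/(2*V)))
S(Q, C) = C + C² (S(Q, C) = C² + C = C + C²)
(S(6, -1)*47)*B(6) = (-(1 - 1)*47)*(-12*6/(-1 + 14*6)) = (-1*0*47)*(-12*6/(-1 + 84)) = (0*47)*(-12*6/83) = 0*(-12*6*1/83) = 0*(-72/83) = 0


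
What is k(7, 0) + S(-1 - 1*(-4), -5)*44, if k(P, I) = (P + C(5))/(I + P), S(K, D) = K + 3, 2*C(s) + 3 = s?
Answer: 1856/7 ≈ 265.14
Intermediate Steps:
C(s) = -3/2 + s/2
S(K, D) = 3 + K
k(P, I) = (1 + P)/(I + P) (k(P, I) = (P + (-3/2 + (½)*5))/(I + P) = (P + (-3/2 + 5/2))/(I + P) = (P + 1)/(I + P) = (1 + P)/(I + P))
k(7, 0) + S(-1 - 1*(-4), -5)*44 = (1 + 7)/(0 + 7) + (3 + (-1 - 1*(-4)))*44 = 8/7 + (3 + (-1 + 4))*44 = (⅐)*8 + (3 + 3)*44 = 8/7 + 6*44 = 8/7 + 264 = 1856/7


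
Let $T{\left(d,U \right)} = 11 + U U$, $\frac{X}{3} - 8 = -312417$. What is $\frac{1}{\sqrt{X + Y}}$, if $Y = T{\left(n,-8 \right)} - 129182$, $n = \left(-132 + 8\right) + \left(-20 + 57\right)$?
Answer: $- \frac{i \sqrt{1066334}}{1066334} \approx - 0.0009684 i$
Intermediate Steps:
$X = -937227$ ($X = 24 + 3 \left(-312417\right) = 24 - 937251 = -937227$)
$n = -87$ ($n = -124 + 37 = -87$)
$T{\left(d,U \right)} = 11 + U^{2}$
$Y = -129107$ ($Y = \left(11 + \left(-8\right)^{2}\right) - 129182 = \left(11 + 64\right) - 129182 = 75 - 129182 = -129107$)
$\frac{1}{\sqrt{X + Y}} = \frac{1}{\sqrt{-937227 - 129107}} = \frac{1}{\sqrt{-1066334}} = \frac{1}{i \sqrt{1066334}} = - \frac{i \sqrt{1066334}}{1066334}$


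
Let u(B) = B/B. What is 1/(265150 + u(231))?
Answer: 1/265151 ≈ 3.7714e-6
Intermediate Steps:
u(B) = 1
1/(265150 + u(231)) = 1/(265150 + 1) = 1/265151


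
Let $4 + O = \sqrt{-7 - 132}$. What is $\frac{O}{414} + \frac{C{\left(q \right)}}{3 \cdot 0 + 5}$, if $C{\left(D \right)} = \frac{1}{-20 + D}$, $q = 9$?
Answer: $- \frac{317}{11385} + \frac{i \sqrt{139}}{414} \approx -0.027844 + 0.028478 i$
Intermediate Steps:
$O = -4 + i \sqrt{139}$ ($O = -4 + \sqrt{-7 - 132} = -4 + \sqrt{-139} = -4 + i \sqrt{139} \approx -4.0 + 11.79 i$)
$\frac{O}{414} + \frac{C{\left(q \right)}}{3 \cdot 0 + 5} = \frac{-4 + i \sqrt{139}}{414} + \frac{1}{\left(-20 + 9\right) \left(3 \cdot 0 + 5\right)} = \left(-4 + i \sqrt{139}\right) \frac{1}{414} + \frac{1}{\left(-11\right) \left(0 + 5\right)} = \left(- \frac{2}{207} + \frac{i \sqrt{139}}{414}\right) - \frac{1}{11 \cdot 5} = \left(- \frac{2}{207} + \frac{i \sqrt{139}}{414}\right) - \frac{1}{55} = - \frac{317}{11385} + \frac{i \sqrt{139}}{414}$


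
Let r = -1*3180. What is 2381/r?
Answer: -2381/3180 ≈ -0.74874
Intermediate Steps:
r = -3180
2381/r = 2381/(-3180) = 2381*(-1/3180) = -2381/3180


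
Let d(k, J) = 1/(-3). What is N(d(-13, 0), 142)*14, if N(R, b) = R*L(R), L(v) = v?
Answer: 14/9 ≈ 1.5556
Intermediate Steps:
d(k, J) = -⅓
N(R, b) = R² (N(R, b) = R*R = R²)
N(d(-13, 0), 142)*14 = (-⅓)²*14 = (⅑)*14 = 14/9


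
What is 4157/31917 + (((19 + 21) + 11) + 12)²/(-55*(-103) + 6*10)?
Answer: 150477398/182724825 ≈ 0.82352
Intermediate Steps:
4157/31917 + (((19 + 21) + 11) + 12)²/(-55*(-103) + 6*10) = 4157*(1/31917) + ((40 + 11) + 12)²/(5665 + 60) = 4157/31917 + (51 + 12)²/5725 = 4157/31917 + 63²*(1/5725) = 4157/31917 + 3969*(1/5725) = 4157/31917 + 3969/5725 = 150477398/182724825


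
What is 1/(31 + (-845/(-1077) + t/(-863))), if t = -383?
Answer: 929451/29954707 ≈ 0.031029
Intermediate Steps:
1/(31 + (-845/(-1077) + t/(-863))) = 1/(31 + (-845/(-1077) - 383/(-863))) = 1/(31 + (-845*(-1/1077) - 383*(-1/863))) = 1/(31 + (845/1077 + 383/863)) = 1/(31 + 1141726/929451) = 1/(29954707/929451) = 929451/29954707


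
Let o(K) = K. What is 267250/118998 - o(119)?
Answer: -6946756/59499 ≈ -116.75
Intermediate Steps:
267250/118998 - o(119) = 267250/118998 - 1*119 = 267250*(1/118998) - 119 = 133625/59499 - 119 = -6946756/59499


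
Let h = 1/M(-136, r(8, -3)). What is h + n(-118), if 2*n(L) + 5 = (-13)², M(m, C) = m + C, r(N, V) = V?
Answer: 11397/139 ≈ 81.993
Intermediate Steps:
M(m, C) = C + m
n(L) = 82 (n(L) = -5/2 + (½)*(-13)² = -5/2 + (½)*169 = -5/2 + 169/2 = 82)
h = -1/139 (h = 1/(-3 - 136) = 1/(-139) = -1/139 ≈ -0.0071942)
h + n(-118) = -1/139 + 82 = 11397/139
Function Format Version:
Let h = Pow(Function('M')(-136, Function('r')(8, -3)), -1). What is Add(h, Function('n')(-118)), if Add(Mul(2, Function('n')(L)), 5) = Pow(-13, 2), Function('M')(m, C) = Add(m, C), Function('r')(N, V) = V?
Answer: Rational(11397, 139) ≈ 81.993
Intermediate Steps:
Function('M')(m, C) = Add(C, m)
Function('n')(L) = 82 (Function('n')(L) = Add(Rational(-5, 2), Mul(Rational(1, 2), Pow(-13, 2))) = Add(Rational(-5, 2), Mul(Rational(1, 2), 169)) = Add(Rational(-5, 2), Rational(169, 2)) = 82)
h = Rational(-1, 139) (h = Pow(Add(-3, -136), -1) = Pow(-139, -1) = Rational(-1, 139) ≈ -0.0071942)
Add(h, Function('n')(-118)) = Add(Rational(-1, 139), 82) = Rational(11397, 139)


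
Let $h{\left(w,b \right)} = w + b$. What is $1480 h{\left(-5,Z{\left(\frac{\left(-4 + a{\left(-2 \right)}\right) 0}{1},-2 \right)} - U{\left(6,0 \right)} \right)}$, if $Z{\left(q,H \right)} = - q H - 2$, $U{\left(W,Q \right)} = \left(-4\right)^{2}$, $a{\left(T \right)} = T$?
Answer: $-34040$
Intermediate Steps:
$U{\left(W,Q \right)} = 16$
$Z{\left(q,H \right)} = -2 - H q$ ($Z{\left(q,H \right)} = - H q - 2 = -2 - H q$)
$h{\left(w,b \right)} = b + w$
$1480 h{\left(-5,Z{\left(\frac{\left(-4 + a{\left(-2 \right)}\right) 0}{1},-2 \right)} - U{\left(6,0 \right)} \right)} = 1480 \left(\left(\left(-2 - - 2 \frac{\left(-4 - 2\right) 0}{1}\right) - 16\right) - 5\right) = 1480 \left(\left(\left(-2 - - 2 \left(-6\right) 0 \cdot 1\right) - 16\right) - 5\right) = 1480 \left(\left(\left(-2 - - 2 \cdot 0 \cdot 1\right) - 16\right) - 5\right) = 1480 \left(\left(\left(-2 - \left(-2\right) 0\right) - 16\right) - 5\right) = 1480 \left(\left(\left(-2 + 0\right) - 16\right) - 5\right) = 1480 \left(\left(-2 - 16\right) - 5\right) = 1480 \left(-18 - 5\right) = 1480 \left(-23\right) = -34040$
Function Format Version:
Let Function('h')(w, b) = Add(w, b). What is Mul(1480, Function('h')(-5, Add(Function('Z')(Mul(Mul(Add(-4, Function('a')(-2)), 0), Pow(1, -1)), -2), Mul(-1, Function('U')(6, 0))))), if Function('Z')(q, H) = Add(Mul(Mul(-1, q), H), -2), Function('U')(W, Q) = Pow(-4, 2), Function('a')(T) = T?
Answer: -34040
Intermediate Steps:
Function('U')(W, Q) = 16
Function('Z')(q, H) = Add(-2, Mul(-1, H, q)) (Function('Z')(q, H) = Add(Mul(-1, H, q), -2) = Add(-2, Mul(-1, H, q)))
Function('h')(w, b) = Add(b, w)
Mul(1480, Function('h')(-5, Add(Function('Z')(Mul(Mul(Add(-4, Function('a')(-2)), 0), Pow(1, -1)), -2), Mul(-1, Function('U')(6, 0))))) = Mul(1480, Add(Add(Add(-2, Mul(-1, -2, Mul(Mul(Add(-4, -2), 0), Pow(1, -1)))), Mul(-1, 16)), -5)) = Mul(1480, Add(Add(Add(-2, Mul(-1, -2, Mul(Mul(-6, 0), 1))), -16), -5)) = Mul(1480, Add(Add(Add(-2, Mul(-1, -2, Mul(0, 1))), -16), -5)) = Mul(1480, Add(Add(Add(-2, Mul(-1, -2, 0)), -16), -5)) = Mul(1480, Add(Add(Add(-2, 0), -16), -5)) = Mul(1480, Add(Add(-2, -16), -5)) = Mul(1480, Add(-18, -5)) = Mul(1480, -23) = -34040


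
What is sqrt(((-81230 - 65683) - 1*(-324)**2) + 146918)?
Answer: I*sqrt(104971) ≈ 323.99*I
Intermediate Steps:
sqrt(((-81230 - 65683) - 1*(-324)**2) + 146918) = sqrt((-146913 - 1*104976) + 146918) = sqrt((-146913 - 104976) + 146918) = sqrt(-251889 + 146918) = sqrt(-104971) = I*sqrt(104971)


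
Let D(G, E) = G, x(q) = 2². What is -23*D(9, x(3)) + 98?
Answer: -109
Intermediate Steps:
x(q) = 4
-23*D(9, x(3)) + 98 = -23*9 + 98 = -207 + 98 = -109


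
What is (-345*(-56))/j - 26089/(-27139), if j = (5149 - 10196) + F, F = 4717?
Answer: -2455791/42647 ≈ -57.584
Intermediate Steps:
j = -330 (j = (5149 - 10196) + 4717 = -5047 + 4717 = -330)
(-345*(-56))/j - 26089/(-27139) = -345*(-56)/(-330) - 26089/(-27139) = 19320*(-1/330) - 26089*(-1/27139) = -644/11 + 3727/3877 = -2455791/42647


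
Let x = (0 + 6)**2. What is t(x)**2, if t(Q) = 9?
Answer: 81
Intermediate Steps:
x = 36 (x = 6**2 = 36)
t(x)**2 = 9**2 = 81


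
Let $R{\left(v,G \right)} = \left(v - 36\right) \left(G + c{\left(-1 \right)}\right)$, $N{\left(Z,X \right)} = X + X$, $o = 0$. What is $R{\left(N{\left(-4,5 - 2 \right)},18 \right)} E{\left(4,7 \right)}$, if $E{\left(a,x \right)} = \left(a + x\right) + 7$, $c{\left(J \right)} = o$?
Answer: $-9720$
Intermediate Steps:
$c{\left(J \right)} = 0$
$E{\left(a,x \right)} = 7 + a + x$
$N{\left(Z,X \right)} = 2 X$
$R{\left(v,G \right)} = G \left(-36 + v\right)$ ($R{\left(v,G \right)} = \left(v - 36\right) \left(G + 0\right) = \left(-36 + v\right) G = G \left(-36 + v\right)$)
$R{\left(N{\left(-4,5 - 2 \right)},18 \right)} E{\left(4,7 \right)} = 18 \left(-36 + 2 \left(5 - 2\right)\right) \left(7 + 4 + 7\right) = 18 \left(-36 + 2 \cdot 3\right) 18 = 18 \left(-36 + 6\right) 18 = 18 \left(-30\right) 18 = \left(-540\right) 18 = -9720$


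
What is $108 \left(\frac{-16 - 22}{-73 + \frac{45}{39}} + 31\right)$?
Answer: $\frac{1590192}{467} \approx 3405.1$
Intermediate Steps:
$108 \left(\frac{-16 - 22}{-73 + \frac{45}{39}} + 31\right) = 108 \left(- \frac{38}{-73 + 45 \cdot \frac{1}{39}} + 31\right) = 108 \left(- \frac{38}{-73 + \frac{15}{13}} + 31\right) = 108 \left(- \frac{38}{- \frac{934}{13}} + 31\right) = 108 \left(\left(-38\right) \left(- \frac{13}{934}\right) + 31\right) = 108 \left(\frac{247}{467} + 31\right) = 108 \cdot \frac{14724}{467} = \frac{1590192}{467}$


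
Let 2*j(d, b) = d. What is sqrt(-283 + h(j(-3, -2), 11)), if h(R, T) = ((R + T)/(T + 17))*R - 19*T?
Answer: 9*I*sqrt(4767)/28 ≈ 22.193*I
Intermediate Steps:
j(d, b) = d/2
h(R, T) = -19*T + R*(R + T)/(17 + T) (h(R, T) = ((R + T)/(17 + T))*R - 19*T = R*(R + T)/(17 + T) - 19*T = -19*T + R*(R + T)/(17 + T))
sqrt(-283 + h(j(-3, -2), 11)) = sqrt(-283 + (((1/2)*(-3))**2 - 323*11 - 19*11**2 + ((1/2)*(-3))*11)/(17 + 11)) = sqrt(-283 + ((-3/2)**2 - 3553 - 19*121 - 3/2*11)/28) = sqrt(-283 + (9/4 - 3553 - 2299 - 33/2)/28) = sqrt(-283 + (1/28)*(-23465/4)) = sqrt(-283 - 23465/112) = sqrt(-55161/112) = 9*I*sqrt(4767)/28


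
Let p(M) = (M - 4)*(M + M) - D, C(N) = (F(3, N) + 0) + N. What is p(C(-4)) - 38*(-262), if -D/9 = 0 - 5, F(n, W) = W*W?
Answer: 10103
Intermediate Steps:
F(n, W) = W**2
C(N) = N + N**2 (C(N) = (N**2 + 0) + N = N**2 + N = N + N**2)
D = 45 (D = -9*(0 - 5) = -9*(-5) = 45)
p(M) = -45 + 2*M*(-4 + M) (p(M) = (M - 4)*(M + M) - 1*45 = (-4 + M)*(2*M) - 45 = 2*M*(-4 + M) - 45 = -45 + 2*M*(-4 + M))
p(C(-4)) - 38*(-262) = (-45 - (-32)*(1 - 4) + 2*(-4*(1 - 4))**2) - 38*(-262) = (-45 - (-32)*(-3) + 2*(-4*(-3))**2) + 9956 = (-45 - 8*12 + 2*12**2) + 9956 = (-45 - 96 + 2*144) + 9956 = (-45 - 96 + 288) + 9956 = 147 + 9956 = 10103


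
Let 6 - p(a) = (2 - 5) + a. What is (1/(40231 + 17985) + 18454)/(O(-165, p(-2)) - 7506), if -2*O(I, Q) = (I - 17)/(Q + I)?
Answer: -2363499743/961408132 ≈ -2.4584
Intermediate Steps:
p(a) = 9 - a (p(a) = 6 - ((2 - 5) + a) = 6 - (-3 + a) = 6 + (3 - a) = 9 - a)
O(I, Q) = -(-17 + I)/(2*(I + Q)) (O(I, Q) = -(I - 17)/(2*(Q + I)) = -(-17 + I)/(2*(I + Q)))
(1/(40231 + 17985) + 18454)/(O(-165, p(-2)) - 7506) = (1/(40231 + 17985) + 18454)/((17 - 1*(-165))/(2*(-165 + (9 - 1*(-2)))) - 7506) = (1/58216 + 18454)/((17 + 165)/(2*(-165 + (9 + 2))) - 7506) = (1/58216 + 18454)/((½)*182/(-165 + 11) - 7506) = 1074318065/(58216*((½)*182/(-154) - 7506)) = 1074318065/(58216*((½)*(-1/154)*182 - 7506)) = 1074318065/(58216*(-13/22 - 7506)) = 1074318065/(58216*(-165145/22)) = (1074318065/58216)*(-22/165145) = -2363499743/961408132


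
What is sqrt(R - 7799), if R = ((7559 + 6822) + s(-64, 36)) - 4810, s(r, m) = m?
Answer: 4*sqrt(113) ≈ 42.521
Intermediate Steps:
R = 9607 (R = ((7559 + 6822) + 36) - 4810 = (14381 + 36) - 4810 = 14417 - 4810 = 9607)
sqrt(R - 7799) = sqrt(9607 - 7799) = sqrt(1808) = 4*sqrt(113)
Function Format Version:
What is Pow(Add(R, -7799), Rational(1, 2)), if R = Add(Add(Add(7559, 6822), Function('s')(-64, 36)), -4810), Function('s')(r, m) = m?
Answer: Mul(4, Pow(113, Rational(1, 2))) ≈ 42.521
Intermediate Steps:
R = 9607 (R = Add(Add(Add(7559, 6822), 36), -4810) = Add(Add(14381, 36), -4810) = Add(14417, -4810) = 9607)
Pow(Add(R, -7799), Rational(1, 2)) = Pow(Add(9607, -7799), Rational(1, 2)) = Pow(1808, Rational(1, 2)) = Mul(4, Pow(113, Rational(1, 2)))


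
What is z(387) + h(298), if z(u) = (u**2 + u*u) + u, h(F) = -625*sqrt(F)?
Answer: 299925 - 625*sqrt(298) ≈ 2.8914e+5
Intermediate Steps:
z(u) = u + 2*u**2 (z(u) = (u**2 + u**2) + u = 2*u**2 + u = u + 2*u**2)
z(387) + h(298) = 387*(1 + 2*387) - 625*sqrt(298) = 387*(1 + 774) - 625*sqrt(298) = 387*775 - 625*sqrt(298) = 299925 - 625*sqrt(298)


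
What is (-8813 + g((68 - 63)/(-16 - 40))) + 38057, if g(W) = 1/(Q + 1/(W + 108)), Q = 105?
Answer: 18557400367/634571 ≈ 29244.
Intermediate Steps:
g(W) = 1/(105 + 1/(108 + W)) (g(W) = 1/(105 + 1/(W + 108)) = 1/(105 + 1/(108 + W)))
(-8813 + g((68 - 63)/(-16 - 40))) + 38057 = (-8813 + (108 + (68 - 63)/(-16 - 40))/(11341 + 105*((68 - 63)/(-16 - 40)))) + 38057 = (-8813 + (108 + 5/(-56))/(11341 + 105*(5/(-56)))) + 38057 = (-8813 + (108 + 5*(-1/56))/(11341 + 105*(5*(-1/56)))) + 38057 = (-8813 + (108 - 5/56)/(11341 + 105*(-5/56))) + 38057 = (-8813 + (6043/56)/(11341 - 75/8)) + 38057 = (-8813 + (6043/56)/(90653/8)) + 38057 = (-8813 + (8/90653)*(6043/56)) + 38057 = (-8813 + 6043/634571) + 38057 = -5592468180/634571 + 38057 = 18557400367/634571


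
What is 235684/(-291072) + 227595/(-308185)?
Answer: -6944040269/4485201216 ≈ -1.5482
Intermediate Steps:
235684/(-291072) + 227595/(-308185) = 235684*(-1/291072) + 227595*(-1/308185) = -58921/72768 - 45519/61637 = -6944040269/4485201216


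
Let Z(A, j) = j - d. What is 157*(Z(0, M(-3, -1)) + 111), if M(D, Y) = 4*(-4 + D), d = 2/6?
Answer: 38936/3 ≈ 12979.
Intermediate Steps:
d = ⅓ (d = 2*(⅙) = ⅓ ≈ 0.33333)
M(D, Y) = -16 + 4*D
Z(A, j) = -⅓ + j (Z(A, j) = j - 1*⅓ = j - ⅓ = -⅓ + j)
157*(Z(0, M(-3, -1)) + 111) = 157*((-⅓ + (-16 + 4*(-3))) + 111) = 157*((-⅓ + (-16 - 12)) + 111) = 157*((-⅓ - 28) + 111) = 157*(-85/3 + 111) = 157*(248/3) = 38936/3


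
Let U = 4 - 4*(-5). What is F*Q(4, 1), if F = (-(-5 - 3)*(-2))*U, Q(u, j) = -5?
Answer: 1920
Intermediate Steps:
U = 24 (U = 4 + 20 = 24)
F = -384 (F = -(-5 - 3)*(-2)*24 = -(-8)*(-2)*24 = -1*16*24 = -16*24 = -384)
F*Q(4, 1) = -384*(-5) = 1920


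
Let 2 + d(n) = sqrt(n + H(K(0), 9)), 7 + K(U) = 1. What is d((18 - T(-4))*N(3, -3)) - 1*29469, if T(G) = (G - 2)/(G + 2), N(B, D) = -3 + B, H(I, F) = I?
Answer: -29471 + I*sqrt(6) ≈ -29471.0 + 2.4495*I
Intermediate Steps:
K(U) = -6 (K(U) = -7 + 1 = -6)
T(G) = (-2 + G)/(2 + G)
d(n) = -2 + sqrt(-6 + n) (d(n) = -2 + sqrt(n - 6) = -2 + sqrt(-6 + n))
d((18 - T(-4))*N(3, -3)) - 1*29469 = (-2 + sqrt(-6 + (18 - (-2 - 4)/(2 - 4))*(-3 + 3))) - 1*29469 = (-2 + sqrt(-6 + (18 - (-6)/(-2))*0)) - 29469 = (-2 + sqrt(-6 + (18 - (-1)*(-6)/2)*0)) - 29469 = (-2 + sqrt(-6 + (18 - 1*3)*0)) - 29469 = (-2 + sqrt(-6 + (18 - 3)*0)) - 29469 = (-2 + sqrt(-6 + 15*0)) - 29469 = (-2 + sqrt(-6 + 0)) - 29469 = (-2 + sqrt(-6)) - 29469 = (-2 + I*sqrt(6)) - 29469 = -29471 + I*sqrt(6)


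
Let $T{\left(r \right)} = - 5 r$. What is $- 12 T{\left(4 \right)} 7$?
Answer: $1680$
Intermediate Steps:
$- 12 T{\left(4 \right)} 7 = - 12 \left(\left(-5\right) 4\right) 7 = \left(-12\right) \left(-20\right) 7 = 240 \cdot 7 = 1680$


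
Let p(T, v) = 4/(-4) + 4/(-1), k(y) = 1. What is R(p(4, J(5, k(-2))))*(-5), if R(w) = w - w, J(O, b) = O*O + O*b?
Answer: 0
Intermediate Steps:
J(O, b) = O² + O*b
p(T, v) = -5 (p(T, v) = 4*(-¼) + 4*(-1) = -1 - 4 = -5)
R(w) = 0
R(p(4, J(5, k(-2))))*(-5) = 0*(-5) = 0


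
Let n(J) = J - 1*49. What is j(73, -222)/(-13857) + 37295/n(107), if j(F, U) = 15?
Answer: 172265315/267902 ≈ 643.02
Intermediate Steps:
n(J) = -49 + J (n(J) = J - 49 = -49 + J)
j(73, -222)/(-13857) + 37295/n(107) = 15/(-13857) + 37295/(-49 + 107) = 15*(-1/13857) + 37295/58 = -5/4619 + 37295*(1/58) = -5/4619 + 37295/58 = 172265315/267902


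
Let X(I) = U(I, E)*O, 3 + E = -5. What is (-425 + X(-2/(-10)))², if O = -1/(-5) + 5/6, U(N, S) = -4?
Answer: 41434969/225 ≈ 1.8416e+5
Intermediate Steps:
E = -8 (E = -3 - 5 = -8)
O = 31/30 (O = -1*(-⅕) + 5*(⅙) = ⅕ + ⅚ = 31/30 ≈ 1.0333)
X(I) = -62/15 (X(I) = -4*31/30 = -62/15)
(-425 + X(-2/(-10)))² = (-425 - 62/15)² = (-6437/15)² = 41434969/225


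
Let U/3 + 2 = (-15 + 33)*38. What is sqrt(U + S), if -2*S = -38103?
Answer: sqrt(84390)/2 ≈ 145.25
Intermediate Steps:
S = 38103/2 (S = -1/2*(-38103) = 38103/2 ≈ 19052.)
U = 2046 (U = -6 + 3*((-15 + 33)*38) = -6 + 3*(18*38) = -6 + 3*684 = -6 + 2052 = 2046)
sqrt(U + S) = sqrt(2046 + 38103/2) = sqrt(42195/2) = sqrt(84390)/2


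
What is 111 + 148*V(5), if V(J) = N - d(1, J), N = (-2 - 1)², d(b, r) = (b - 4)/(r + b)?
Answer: 1517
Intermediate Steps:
d(b, r) = (-4 + b)/(b + r)
N = 9 (N = (-3)² = 9)
V(J) = 9 + 3/(1 + J) (V(J) = 9 - (-4 + 1)/(1 + J) = 9 - (-3)/(1 + J) = 9 + 3/(1 + J))
111 + 148*V(5) = 111 + 148*(3*(4 + 3*5)/(1 + 5)) = 111 + 148*(3*(4 + 15)/6) = 111 + 148*(3*(⅙)*19) = 111 + 148*(19/2) = 111 + 1406 = 1517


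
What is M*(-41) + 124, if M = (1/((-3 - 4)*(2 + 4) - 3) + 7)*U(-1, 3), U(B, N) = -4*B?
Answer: -45916/45 ≈ -1020.4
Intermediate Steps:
M = 1256/45 (M = (1/((-3 - 4)*(2 + 4) - 3) + 7)*(-4*(-1)) = (1/(-7*6 - 3) + 7)*4 = (1/(-42 - 3) + 7)*4 = (1/(-45) + 7)*4 = (-1/45 + 7)*4 = (314/45)*4 = 1256/45 ≈ 27.911)
M*(-41) + 124 = (1256/45)*(-41) + 124 = -51496/45 + 124 = -45916/45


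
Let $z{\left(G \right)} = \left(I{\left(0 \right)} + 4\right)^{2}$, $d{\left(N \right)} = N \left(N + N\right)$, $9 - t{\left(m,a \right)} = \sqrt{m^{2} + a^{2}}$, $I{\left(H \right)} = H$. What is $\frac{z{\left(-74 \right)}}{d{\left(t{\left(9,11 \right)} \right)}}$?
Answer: $\frac{8}{\left(9 - \sqrt{202}\right)^{2}} \approx 0.29442$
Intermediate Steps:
$t{\left(m,a \right)} = 9 - \sqrt{a^{2} + m^{2}}$ ($t{\left(m,a \right)} = 9 - \sqrt{m^{2} + a^{2}} = 9 - \sqrt{a^{2} + m^{2}}$)
$d{\left(N \right)} = 2 N^{2}$ ($d{\left(N \right)} = N 2 N = 2 N^{2}$)
$z{\left(G \right)} = 16$ ($z{\left(G \right)} = \left(0 + 4\right)^{2} = 4^{2} = 16$)
$\frac{z{\left(-74 \right)}}{d{\left(t{\left(9,11 \right)} \right)}} = \frac{16}{2 \left(9 - \sqrt{11^{2} + 9^{2}}\right)^{2}} = \frac{16}{2 \left(9 - \sqrt{121 + 81}\right)^{2}} = \frac{16}{2 \left(9 - \sqrt{202}\right)^{2}} = 16 \frac{1}{2 \left(9 - \sqrt{202}\right)^{2}} = \frac{8}{\left(9 - \sqrt{202}\right)^{2}}$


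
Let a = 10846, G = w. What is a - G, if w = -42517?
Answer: 53363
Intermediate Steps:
G = -42517
a - G = 10846 - 1*(-42517) = 10846 + 42517 = 53363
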